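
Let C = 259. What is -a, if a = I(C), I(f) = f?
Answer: -259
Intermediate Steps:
a = 259
-a = -1*259 = -259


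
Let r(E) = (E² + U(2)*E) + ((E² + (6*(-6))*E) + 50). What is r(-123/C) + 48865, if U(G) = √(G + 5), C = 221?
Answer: 2390066361/48841 - 123*√7/221 ≈ 48934.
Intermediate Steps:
U(G) = √(5 + G)
r(E) = 50 - 36*E + 2*E² + E*√7 (r(E) = (E² + √(5 + 2)*E) + ((E² + (6*(-6))*E) + 50) = (E² + √7*E) + ((E² - 36*E) + 50) = (E² + E*√7) + (50 + E² - 36*E) = 50 - 36*E + 2*E² + E*√7)
r(-123/C) + 48865 = (50 - (-4428)/221 + 2*(-123/221)² + (-123/221)*√7) + 48865 = (50 - (-4428)/221 + 2*(-123*1/221)² + (-123*1/221)*√7) + 48865 = (50 - 36*(-123/221) + 2*(-123/221)² - 123*√7/221) + 48865 = (50 + 4428/221 + 2*(15129/48841) - 123*√7/221) + 48865 = (50 + 4428/221 + 30258/48841 - 123*√7/221) + 48865 = (3450896/48841 - 123*√7/221) + 48865 = 2390066361/48841 - 123*√7/221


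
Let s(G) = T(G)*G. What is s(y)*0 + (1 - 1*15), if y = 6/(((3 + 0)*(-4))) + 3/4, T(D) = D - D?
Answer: -14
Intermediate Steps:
T(D) = 0
y = ¼ (y = 6/((3*(-4))) + 3*(¼) = 6/(-12) + ¾ = 6*(-1/12) + ¾ = -½ + ¾ = ¼ ≈ 0.25000)
s(G) = 0 (s(G) = 0*G = 0)
s(y)*0 + (1 - 1*15) = 0*0 + (1 - 1*15) = 0 + (1 - 15) = 0 - 14 = -14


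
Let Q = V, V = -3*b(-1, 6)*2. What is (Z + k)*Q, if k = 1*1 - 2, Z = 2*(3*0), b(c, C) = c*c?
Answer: 6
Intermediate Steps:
b(c, C) = c**2
V = -6 (V = -3*(-1)**2*2 = -3*1*2 = -3*2 = -6)
Q = -6
Z = 0 (Z = 2*0 = 0)
k = -1 (k = 1 - 2 = -1)
(Z + k)*Q = (0 - 1)*(-6) = -1*(-6) = 6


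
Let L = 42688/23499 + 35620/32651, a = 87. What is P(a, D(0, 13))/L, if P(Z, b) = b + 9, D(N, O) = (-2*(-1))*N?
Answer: 6905392641/2230840268 ≈ 3.0954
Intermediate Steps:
D(N, O) = 2*N
P(Z, b) = 9 + b
L = 2230840268/767265849 (L = 42688*(1/23499) + 35620*(1/32651) = 42688/23499 + 35620/32651 = 2230840268/767265849 ≈ 2.9075)
P(a, D(0, 13))/L = (9 + 2*0)/(2230840268/767265849) = (9 + 0)*(767265849/2230840268) = 9*(767265849/2230840268) = 6905392641/2230840268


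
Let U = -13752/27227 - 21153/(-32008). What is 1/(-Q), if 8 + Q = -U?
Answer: 871481816/7107613243 ≈ 0.12261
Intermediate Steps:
U = 135758715/871481816 (U = -13752*1/27227 - 21153*(-1/32008) = -13752/27227 + 21153/32008 = 135758715/871481816 ≈ 0.15578)
Q = -7107613243/871481816 (Q = -8 - 1*135758715/871481816 = -8 - 135758715/871481816 = -7107613243/871481816 ≈ -8.1558)
1/(-Q) = 1/(-1*(-7107613243/871481816)) = 1/(7107613243/871481816) = 871481816/7107613243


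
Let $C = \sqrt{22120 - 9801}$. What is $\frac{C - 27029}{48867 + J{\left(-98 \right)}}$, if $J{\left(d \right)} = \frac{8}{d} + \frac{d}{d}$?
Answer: $- \frac{1324421}{2394528} + \frac{49 \sqrt{12319}}{2394528} \approx -0.55083$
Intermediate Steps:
$J{\left(d \right)} = 1 + \frac{8}{d}$ ($J{\left(d \right)} = \frac{8}{d} + 1 = 1 + \frac{8}{d}$)
$C = \sqrt{12319} \approx 110.99$
$\frac{C - 27029}{48867 + J{\left(-98 \right)}} = \frac{\sqrt{12319} - 27029}{48867 + \frac{8 - 98}{-98}} = \frac{-27029 + \sqrt{12319}}{48867 - - \frac{45}{49}} = \frac{-27029 + \sqrt{12319}}{48867 + \frac{45}{49}} = \frac{-27029 + \sqrt{12319}}{\frac{2394528}{49}} = \left(-27029 + \sqrt{12319}\right) \frac{49}{2394528} = - \frac{1324421}{2394528} + \frac{49 \sqrt{12319}}{2394528}$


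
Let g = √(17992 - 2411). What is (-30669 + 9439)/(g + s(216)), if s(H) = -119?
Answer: -252637/142 - 2123*√15581/142 ≈ -3645.3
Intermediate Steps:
g = √15581 ≈ 124.82
(-30669 + 9439)/(g + s(216)) = (-30669 + 9439)/(√15581 - 119) = -21230/(-119 + √15581)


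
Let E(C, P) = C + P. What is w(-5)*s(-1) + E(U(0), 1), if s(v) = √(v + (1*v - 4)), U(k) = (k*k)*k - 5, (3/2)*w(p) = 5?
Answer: -4 + 10*I*√6/3 ≈ -4.0 + 8.165*I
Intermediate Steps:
w(p) = 10/3 (w(p) = (⅔)*5 = 10/3)
U(k) = -5 + k³ (U(k) = k²*k - 5 = k³ - 5 = -5 + k³)
s(v) = √(-4 + 2*v) (s(v) = √(v + (v - 4)) = √(v + (-4 + v)) = √(-4 + 2*v))
w(-5)*s(-1) + E(U(0), 1) = 10*√(-4 + 2*(-1))/3 + ((-5 + 0³) + 1) = 10*√(-4 - 2)/3 + ((-5 + 0) + 1) = 10*√(-6)/3 + (-5 + 1) = 10*(I*√6)/3 - 4 = 10*I*√6/3 - 4 = -4 + 10*I*√6/3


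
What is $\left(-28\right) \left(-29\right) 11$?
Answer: $8932$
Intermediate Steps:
$\left(-28\right) \left(-29\right) 11 = 812 \cdot 11 = 8932$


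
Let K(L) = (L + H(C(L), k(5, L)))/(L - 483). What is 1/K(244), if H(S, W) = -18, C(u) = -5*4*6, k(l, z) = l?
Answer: -239/226 ≈ -1.0575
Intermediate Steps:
C(u) = -120 (C(u) = -20*6 = -120)
K(L) = (-18 + L)/(-483 + L) (K(L) = (L - 18)/(L - 483) = (-18 + L)/(-483 + L))
1/K(244) = 1/((-18 + 244)/(-483 + 244)) = 1/(226/(-239)) = 1/(-1/239*226) = 1/(-226/239) = -239/226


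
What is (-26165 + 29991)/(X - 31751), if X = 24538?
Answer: -3826/7213 ≈ -0.53043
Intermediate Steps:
(-26165 + 29991)/(X - 31751) = (-26165 + 29991)/(24538 - 31751) = 3826/(-7213) = 3826*(-1/7213) = -3826/7213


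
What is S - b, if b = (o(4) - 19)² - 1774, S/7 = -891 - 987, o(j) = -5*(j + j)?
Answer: -14853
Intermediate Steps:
o(j) = -10*j
S = -13146 (S = 7*(-891 - 987) = 7*(-1878) = -13146)
b = 1707 (b = (-10*4 - 19)² - 1774 = (-40 - 19)² - 1774 = (-59)² - 1774 = 3481 - 1774 = 1707)
S - b = -13146 - 1*1707 = -13146 - 1707 = -14853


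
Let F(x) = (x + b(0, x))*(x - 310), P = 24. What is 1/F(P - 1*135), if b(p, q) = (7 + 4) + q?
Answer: 1/88831 ≈ 1.1257e-5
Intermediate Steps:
b(p, q) = 11 + q
F(x) = (-310 + x)*(11 + 2*x) (F(x) = (x + (11 + x))*(x - 310) = (11 + 2*x)*(-310 + x) = (-310 + x)*(11 + 2*x))
1/F(P - 1*135) = 1/(-3410 - 609*(24 - 1*135) + 2*(24 - 1*135)²) = 1/(-3410 - 609*(24 - 135) + 2*(24 - 135)²) = 1/(-3410 - 609*(-111) + 2*(-111)²) = 1/(-3410 + 67599 + 2*12321) = 1/(-3410 + 67599 + 24642) = 1/88831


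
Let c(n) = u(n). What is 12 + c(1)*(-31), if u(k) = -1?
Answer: 43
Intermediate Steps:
c(n) = -1
12 + c(1)*(-31) = 12 - 1*(-31) = 12 + 31 = 43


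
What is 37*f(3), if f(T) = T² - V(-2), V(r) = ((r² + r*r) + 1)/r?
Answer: 999/2 ≈ 499.50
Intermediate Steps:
V(r) = (1 + 2*r²)/r (V(r) = ((r² + r²) + 1)/r = (2*r² + 1)/r = (1 + 2*r²)/r)
f(T) = 9/2 + T² (f(T) = T² - (1/(-2) + 2*(-2)) = T² - (-½ - 4) = T² - 1*(-9/2) = T² + 9/2 = 9/2 + T²)
37*f(3) = 37*(9/2 + 3²) = 37*(9/2 + 9) = 37*(27/2) = 999/2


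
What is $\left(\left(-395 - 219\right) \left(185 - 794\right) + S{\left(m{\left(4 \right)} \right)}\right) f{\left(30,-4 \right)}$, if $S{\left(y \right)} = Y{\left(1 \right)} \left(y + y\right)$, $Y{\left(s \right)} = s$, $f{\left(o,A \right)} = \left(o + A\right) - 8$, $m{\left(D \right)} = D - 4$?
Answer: $6730668$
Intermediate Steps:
$m{\left(D \right)} = -4 + D$ ($m{\left(D \right)} = D - 4 = -4 + D$)
$f{\left(o,A \right)} = -8 + A + o$ ($f{\left(o,A \right)} = \left(A + o\right) - 8 = -8 + A + o$)
$S{\left(y \right)} = 2 y$ ($S{\left(y \right)} = 1 \left(y + y\right) = 1 \cdot 2 y = 2 y$)
$\left(\left(-395 - 219\right) \left(185 - 794\right) + S{\left(m{\left(4 \right)} \right)}\right) f{\left(30,-4 \right)} = \left(\left(-395 - 219\right) \left(185 - 794\right) + 2 \left(-4 + 4\right)\right) \left(-8 - 4 + 30\right) = \left(\left(-614\right) \left(-609\right) + 2 \cdot 0\right) 18 = \left(373926 + 0\right) 18 = 373926 \cdot 18 = 6730668$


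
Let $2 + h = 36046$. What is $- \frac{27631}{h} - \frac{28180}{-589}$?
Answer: $\frac{999445261}{21229916} \approx 47.077$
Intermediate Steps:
$h = 36044$ ($h = -2 + 36046 = 36044$)
$- \frac{27631}{h} - \frac{28180}{-589} = - \frac{27631}{36044} - \frac{28180}{-589} = \left(-27631\right) \frac{1}{36044} - - \frac{28180}{589} = - \frac{27631}{36044} + \frac{28180}{589} = \frac{999445261}{21229916}$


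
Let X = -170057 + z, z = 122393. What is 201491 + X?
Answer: 153827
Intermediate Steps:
X = -47664 (X = -170057 + 122393 = -47664)
201491 + X = 201491 - 47664 = 153827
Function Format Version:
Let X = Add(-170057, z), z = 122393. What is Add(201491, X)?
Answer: 153827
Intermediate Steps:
X = -47664 (X = Add(-170057, 122393) = -47664)
Add(201491, X) = Add(201491, -47664) = 153827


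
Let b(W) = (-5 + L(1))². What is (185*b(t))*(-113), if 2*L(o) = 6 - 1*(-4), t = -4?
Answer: 0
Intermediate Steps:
L(o) = 5 (L(o) = (6 - 1*(-4))/2 = (6 + 4)/2 = (½)*10 = 5)
b(W) = 0 (b(W) = (-5 + 5)² = 0² = 0)
(185*b(t))*(-113) = (185*0)*(-113) = 0*(-113) = 0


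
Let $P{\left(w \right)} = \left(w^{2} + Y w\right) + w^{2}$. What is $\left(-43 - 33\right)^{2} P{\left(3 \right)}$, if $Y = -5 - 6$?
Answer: $-86640$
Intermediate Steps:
$Y = -11$ ($Y = -5 - 6 = -11$)
$P{\left(w \right)} = - 11 w + 2 w^{2}$ ($P{\left(w \right)} = \left(w^{2} - 11 w\right) + w^{2} = - 11 w + 2 w^{2}$)
$\left(-43 - 33\right)^{2} P{\left(3 \right)} = \left(-43 - 33\right)^{2} \cdot 3 \left(-11 + 2 \cdot 3\right) = \left(-76\right)^{2} \cdot 3 \left(-11 + 6\right) = 5776 \cdot 3 \left(-5\right) = 5776 \left(-15\right) = -86640$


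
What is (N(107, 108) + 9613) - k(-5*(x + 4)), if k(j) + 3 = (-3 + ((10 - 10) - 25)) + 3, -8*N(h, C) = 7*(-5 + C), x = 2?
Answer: 76407/8 ≈ 9550.9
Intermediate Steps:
N(h, C) = 35/8 - 7*C/8 (N(h, C) = -7*(-5 + C)/8 = -(-35 + 7*C)/8 = 35/8 - 7*C/8)
k(j) = -28 (k(j) = -3 + ((-3 + ((10 - 10) - 25)) + 3) = -3 + ((-3 + (0 - 25)) + 3) = -3 + ((-3 - 25) + 3) = -3 + (-28 + 3) = -3 - 25 = -28)
(N(107, 108) + 9613) - k(-5*(x + 4)) = ((35/8 - 7/8*108) + 9613) - 1*(-28) = ((35/8 - 189/2) + 9613) + 28 = (-721/8 + 9613) + 28 = 76183/8 + 28 = 76407/8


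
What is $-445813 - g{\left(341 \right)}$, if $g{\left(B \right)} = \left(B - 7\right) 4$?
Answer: $-447149$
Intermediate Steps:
$g{\left(B \right)} = -28 + 4 B$ ($g{\left(B \right)} = \left(-7 + B\right) 4 = -28 + 4 B$)
$-445813 - g{\left(341 \right)} = -445813 - \left(-28 + 4 \cdot 341\right) = -445813 - \left(-28 + 1364\right) = -445813 - 1336 = -447149$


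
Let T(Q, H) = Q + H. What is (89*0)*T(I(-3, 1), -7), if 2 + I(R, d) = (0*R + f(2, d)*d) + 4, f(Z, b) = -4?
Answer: 0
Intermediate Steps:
I(R, d) = 2 - 4*d (I(R, d) = -2 + ((0*R - 4*d) + 4) = -2 + ((0 - 4*d) + 4) = -2 + (-4*d + 4) = -2 + (4 - 4*d) = 2 - 4*d)
T(Q, H) = H + Q
(89*0)*T(I(-3, 1), -7) = (89*0)*(-7 + (2 - 4*1)) = 0*(-7 + (2 - 4)) = 0*(-7 - 2) = 0*(-9) = 0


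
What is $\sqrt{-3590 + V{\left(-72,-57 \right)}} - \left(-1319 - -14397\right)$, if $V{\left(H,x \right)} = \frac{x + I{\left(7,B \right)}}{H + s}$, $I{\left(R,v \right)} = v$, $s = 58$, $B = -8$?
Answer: $-13078 + \frac{i \sqrt{702730}}{14} \approx -13078.0 + 59.878 i$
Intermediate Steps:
$V{\left(H,x \right)} = \frac{-8 + x}{58 + H}$ ($V{\left(H,x \right)} = \frac{x - 8}{H + 58} = \frac{-8 + x}{58 + H}$)
$\sqrt{-3590 + V{\left(-72,-57 \right)}} - \left(-1319 - -14397\right) = \sqrt{-3590 + \frac{-8 - 57}{58 - 72}} - \left(-1319 - -14397\right) = \sqrt{-3590 + \frac{1}{-14} \left(-65\right)} - \left(-1319 + 14397\right) = \sqrt{-3590 - - \frac{65}{14}} - 13078 = \sqrt{-3590 + \frac{65}{14}} - 13078 = \sqrt{- \frac{50195}{14}} - 13078 = \frac{i \sqrt{702730}}{14} - 13078 = -13078 + \frac{i \sqrt{702730}}{14}$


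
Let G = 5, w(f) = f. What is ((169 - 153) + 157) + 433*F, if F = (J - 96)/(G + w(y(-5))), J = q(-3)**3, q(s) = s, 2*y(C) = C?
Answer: -105653/5 ≈ -21131.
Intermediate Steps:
y(C) = C/2
J = -27 (J = (-3)**3 = -27)
F = -246/5 (F = (-27 - 96)/(5 + (1/2)*(-5)) = -123/(5 - 5/2) = -123/5/2 = -123*2/5 = -246/5 ≈ -49.200)
((169 - 153) + 157) + 433*F = ((169 - 153) + 157) + 433*(-246/5) = (16 + 157) - 106518/5 = 173 - 106518/5 = -105653/5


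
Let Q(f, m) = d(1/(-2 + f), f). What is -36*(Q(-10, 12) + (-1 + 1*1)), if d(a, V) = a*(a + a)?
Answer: -½ ≈ -0.50000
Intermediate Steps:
d(a, V) = 2*a² (d(a, V) = a*(2*a) = 2*a²)
Q(f, m) = 2/(-2 + f)² (Q(f, m) = 2*(1/(-2 + f))² = 2/(-2 + f)²)
-36*(Q(-10, 12) + (-1 + 1*1)) = -36*(2/(-2 - 10)² + (-1 + 1*1)) = -36*(2/(-12)² + (-1 + 1)) = -36*(2*(1/144) + 0) = -36*(1/72 + 0) = -36*1/72 = -½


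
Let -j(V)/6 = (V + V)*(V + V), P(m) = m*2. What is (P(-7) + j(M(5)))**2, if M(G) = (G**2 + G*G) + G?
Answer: 5272792996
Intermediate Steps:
M(G) = G + 2*G**2 (M(G) = (G**2 + G**2) + G = 2*G**2 + G = G + 2*G**2)
P(m) = 2*m
j(V) = -24*V**2 (j(V) = -6*(V + V)*(V + V) = -6*2*V*2*V = -24*V**2)
(P(-7) + j(M(5)))**2 = (2*(-7) - 24*25*(1 + 2*5)**2)**2 = (-14 - 24*25*(1 + 10)**2)**2 = (-14 - 24*(5*11)**2)**2 = (-14 - 24*55**2)**2 = (-14 - 24*3025)**2 = (-14 - 72600)**2 = (-72614)**2 = 5272792996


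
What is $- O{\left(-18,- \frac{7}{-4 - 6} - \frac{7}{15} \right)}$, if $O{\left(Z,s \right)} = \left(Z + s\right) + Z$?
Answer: $\frac{1073}{30} \approx 35.767$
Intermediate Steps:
$O{\left(Z,s \right)} = s + 2 Z$
$- O{\left(-18,- \frac{7}{-4 - 6} - \frac{7}{15} \right)} = - (\left(- \frac{7}{-4 - 6} - \frac{7}{15}\right) + 2 \left(-18\right)) = - (\left(- \frac{7}{-4 - 6} - \frac{7}{15}\right) - 36) = - (\left(- \frac{7}{-10} - \frac{7}{15}\right) - 36) = - (\left(\left(-7\right) \left(- \frac{1}{10}\right) - \frac{7}{15}\right) - 36) = - (\left(\frac{7}{10} - \frac{7}{15}\right) - 36) = - (\frac{7}{30} - 36) = \left(-1\right) \left(- \frac{1073}{30}\right) = \frac{1073}{30}$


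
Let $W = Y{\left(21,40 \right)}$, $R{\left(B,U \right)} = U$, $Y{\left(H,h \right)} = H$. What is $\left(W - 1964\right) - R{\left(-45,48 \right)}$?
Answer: $-1991$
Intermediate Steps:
$W = 21$
$\left(W - 1964\right) - R{\left(-45,48 \right)} = \left(21 - 1964\right) - 48 = -1943 - 48 = -1991$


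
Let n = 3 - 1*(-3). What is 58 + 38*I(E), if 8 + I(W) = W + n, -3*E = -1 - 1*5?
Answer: 58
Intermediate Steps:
n = 6 (n = 3 + 3 = 6)
E = 2 (E = -(-1 - 1*5)/3 = -(-1 - 5)/3 = -⅓*(-6) = 2)
I(W) = -2 + W (I(W) = -8 + (W + 6) = -8 + (6 + W) = -2 + W)
58 + 38*I(E) = 58 + 38*(-2 + 2) = 58 + 38*0 = 58 + 0 = 58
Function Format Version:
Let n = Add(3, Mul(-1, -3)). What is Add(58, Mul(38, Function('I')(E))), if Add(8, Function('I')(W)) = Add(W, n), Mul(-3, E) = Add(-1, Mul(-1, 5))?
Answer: 58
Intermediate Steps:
n = 6 (n = Add(3, 3) = 6)
E = 2 (E = Mul(Rational(-1, 3), Add(-1, Mul(-1, 5))) = Mul(Rational(-1, 3), Add(-1, -5)) = Mul(Rational(-1, 3), -6) = 2)
Function('I')(W) = Add(-2, W) (Function('I')(W) = Add(-8, Add(W, 6)) = Add(-8, Add(6, W)) = Add(-2, W))
Add(58, Mul(38, Function('I')(E))) = Add(58, Mul(38, Add(-2, 2))) = Add(58, Mul(38, 0)) = Add(58, 0) = 58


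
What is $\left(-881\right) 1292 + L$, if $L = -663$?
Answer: $-1138915$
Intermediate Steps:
$\left(-881\right) 1292 + L = \left(-881\right) 1292 - 663 = -1138252 - 663 = -1138915$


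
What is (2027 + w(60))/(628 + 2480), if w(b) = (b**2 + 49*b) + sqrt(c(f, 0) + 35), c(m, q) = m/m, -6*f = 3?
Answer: 8573/3108 ≈ 2.7584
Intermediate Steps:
f = -1/2 (f = -1/6*3 = -1/2 ≈ -0.50000)
c(m, q) = 1
w(b) = 6 + b**2 + 49*b (w(b) = (b**2 + 49*b) + sqrt(1 + 35) = (b**2 + 49*b) + sqrt(36) = (b**2 + 49*b) + 6 = 6 + b**2 + 49*b)
(2027 + w(60))/(628 + 2480) = (2027 + (6 + 60**2 + 49*60))/(628 + 2480) = (2027 + (6 + 3600 + 2940))/3108 = (2027 + 6546)*(1/3108) = 8573*(1/3108) = 8573/3108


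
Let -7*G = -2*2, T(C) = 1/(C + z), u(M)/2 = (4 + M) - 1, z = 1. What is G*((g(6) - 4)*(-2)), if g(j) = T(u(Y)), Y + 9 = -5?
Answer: 680/147 ≈ 4.6258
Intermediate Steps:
Y = -14 (Y = -9 - 5 = -14)
u(M) = 6 + 2*M (u(M) = 2*((4 + M) - 1) = 2*(3 + M) = 6 + 2*M)
T(C) = 1/(1 + C) (T(C) = 1/(C + 1) = 1/(1 + C))
g(j) = -1/21 (g(j) = 1/(1 + (6 + 2*(-14))) = 1/(1 + (6 - 28)) = 1/(1 - 22) = 1/(-21) = -1/21)
G = 4/7 (G = -(-2)*2/7 = -⅐*(-4) = 4/7 ≈ 0.57143)
G*((g(6) - 4)*(-2)) = 4*((-1/21 - 4)*(-2))/7 = 4*(-85/21*(-2))/7 = (4/7)*(170/21) = 680/147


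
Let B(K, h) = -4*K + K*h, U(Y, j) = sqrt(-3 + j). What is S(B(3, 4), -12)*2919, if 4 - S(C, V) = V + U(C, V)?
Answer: 46704 - 2919*I*sqrt(15) ≈ 46704.0 - 11305.0*I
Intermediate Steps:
S(C, V) = 4 - V - sqrt(-3 + V) (S(C, V) = 4 - (V + sqrt(-3 + V)) = 4 + (-V - sqrt(-3 + V)) = 4 - V - sqrt(-3 + V))
S(B(3, 4), -12)*2919 = (4 - 1*(-12) - sqrt(-3 - 12))*2919 = (4 + 12 - sqrt(-15))*2919 = (4 + 12 - I*sqrt(15))*2919 = (16 - I*sqrt(15))*2919 = 46704 - 2919*I*sqrt(15)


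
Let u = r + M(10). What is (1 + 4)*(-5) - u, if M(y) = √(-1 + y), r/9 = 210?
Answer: -1918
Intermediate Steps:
r = 1890 (r = 9*210 = 1890)
u = 1893 (u = 1890 + √(-1 + 10) = 1890 + √9 = 1890 + 3 = 1893)
(1 + 4)*(-5) - u = (1 + 4)*(-5) - 1*1893 = 5*(-5) - 1893 = -25 - 1893 = -1918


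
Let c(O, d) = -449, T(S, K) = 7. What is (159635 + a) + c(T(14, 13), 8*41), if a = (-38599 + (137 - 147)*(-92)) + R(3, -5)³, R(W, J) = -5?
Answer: 121382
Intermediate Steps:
a = -37804 (a = (-38599 + (137 - 147)*(-92)) + (-5)³ = (-38599 - 10*(-92)) - 125 = (-38599 + 920) - 125 = -37679 - 125 = -37804)
(159635 + a) + c(T(14, 13), 8*41) = (159635 - 37804) - 449 = 121831 - 449 = 121382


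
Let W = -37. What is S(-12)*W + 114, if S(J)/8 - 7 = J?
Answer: 1594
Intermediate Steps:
S(J) = 56 + 8*J
S(-12)*W + 114 = (56 + 8*(-12))*(-37) + 114 = (56 - 96)*(-37) + 114 = -40*(-37) + 114 = 1480 + 114 = 1594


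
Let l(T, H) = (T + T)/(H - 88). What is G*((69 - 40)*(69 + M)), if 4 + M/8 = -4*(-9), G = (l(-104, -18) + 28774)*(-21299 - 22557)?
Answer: -630399851192800/53 ≈ -1.1894e+13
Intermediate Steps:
l(T, H) = 2*T/(-88 + H) (l(T, H) = (2*T)/(-88 + H) = 2*T/(-88 + H))
G = -66885925856/53 (G = (2*(-104)/(-88 - 18) + 28774)*(-21299 - 22557) = (2*(-104)/(-106) + 28774)*(-43856) = (2*(-104)*(-1/106) + 28774)*(-43856) = (104/53 + 28774)*(-43856) = (1525126/53)*(-43856) = -66885925856/53 ≈ -1.2620e+9)
M = 256 (M = -32 + 8*(-4*(-9)) = -32 + 8*36 = -32 + 288 = 256)
G*((69 - 40)*(69 + M)) = -66885925856*(69 - 40)*(69 + 256)/53 = -1939691849824*325/53 = -66885925856/53*9425 = -630399851192800/53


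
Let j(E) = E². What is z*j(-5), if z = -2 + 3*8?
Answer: 550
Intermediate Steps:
z = 22 (z = -2 + 24 = 22)
z*j(-5) = 22*(-5)² = 22*25 = 550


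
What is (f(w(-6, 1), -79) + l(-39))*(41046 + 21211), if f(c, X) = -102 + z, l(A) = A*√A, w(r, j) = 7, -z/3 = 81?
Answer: -21478665 - 2428023*I*√39 ≈ -2.1479e+7 - 1.5163e+7*I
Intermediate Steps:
z = -243 (z = -3*81 = -243)
l(A) = A^(3/2)
f(c, X) = -345 (f(c, X) = -102 - 243 = -345)
(f(w(-6, 1), -79) + l(-39))*(41046 + 21211) = (-345 + (-39)^(3/2))*(41046 + 21211) = (-345 - 39*I*√39)*62257 = -21478665 - 2428023*I*√39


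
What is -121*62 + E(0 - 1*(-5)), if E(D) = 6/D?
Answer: -37504/5 ≈ -7500.8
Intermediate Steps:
-121*62 + E(0 - 1*(-5)) = -121*62 + 6/(0 - 1*(-5)) = -7502 + 6/(0 + 5) = -7502 + 6/5 = -37504/5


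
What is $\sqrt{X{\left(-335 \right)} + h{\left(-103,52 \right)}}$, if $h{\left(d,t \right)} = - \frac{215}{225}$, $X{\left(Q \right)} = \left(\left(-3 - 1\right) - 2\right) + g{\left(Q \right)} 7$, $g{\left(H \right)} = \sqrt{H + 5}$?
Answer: $\frac{\sqrt{-1565 + 1575 i \sqrt{330}}}{15} \approx 7.7587 + 8.1947 i$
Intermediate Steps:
$g{\left(H \right)} = \sqrt{5 + H}$
$X{\left(Q \right)} = -6 + 7 \sqrt{5 + Q}$ ($X{\left(Q \right)} = \left(\left(-3 - 1\right) - 2\right) + \sqrt{5 + Q} 7 = \left(-4 - 2\right) + 7 \sqrt{5 + Q} = -6 + 7 \sqrt{5 + Q}$)
$h{\left(d,t \right)} = - \frac{43}{45}$ ($h{\left(d,t \right)} = \left(-215\right) \frac{1}{225} = - \frac{43}{45}$)
$\sqrt{X{\left(-335 \right)} + h{\left(-103,52 \right)}} = \sqrt{\left(-6 + 7 \sqrt{5 - 335}\right) - \frac{43}{45}} = \sqrt{\left(-6 + 7 \sqrt{-330}\right) - \frac{43}{45}} = \sqrt{\left(-6 + 7 i \sqrt{330}\right) - \frac{43}{45}} = \sqrt{- \frac{313}{45} + 7 i \sqrt{330}}$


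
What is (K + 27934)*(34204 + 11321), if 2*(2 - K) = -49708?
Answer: 2403264750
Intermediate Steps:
K = 24856 (K = 2 - 1/2*(-49708) = 2 + 24854 = 24856)
(K + 27934)*(34204 + 11321) = (24856 + 27934)*(34204 + 11321) = 52790*45525 = 2403264750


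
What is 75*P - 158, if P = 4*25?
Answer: 7342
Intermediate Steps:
P = 100
75*P - 158 = 75*100 - 158 = 7500 - 158 = 7342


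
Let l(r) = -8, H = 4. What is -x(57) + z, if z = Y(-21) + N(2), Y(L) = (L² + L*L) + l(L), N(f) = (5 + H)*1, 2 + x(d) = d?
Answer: 828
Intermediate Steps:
x(d) = -2 + d
N(f) = 9 (N(f) = (5 + 4)*1 = 9*1 = 9)
Y(L) = -8 + 2*L² (Y(L) = (L² + L*L) - 8 = (L² + L²) - 8 = 2*L² - 8 = -8 + 2*L²)
z = 883 (z = (-8 + 2*(-21)²) + 9 = (-8 + 2*441) + 9 = (-8 + 882) + 9 = 874 + 9 = 883)
-x(57) + z = -(-2 + 57) + 883 = -1*55 + 883 = -55 + 883 = 828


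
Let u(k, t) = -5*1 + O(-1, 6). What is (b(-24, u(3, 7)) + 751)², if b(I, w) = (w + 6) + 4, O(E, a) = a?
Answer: 580644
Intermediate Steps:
u(k, t) = 1 (u(k, t) = -5*1 + 6 = -5 + 6 = 1)
b(I, w) = 10 + w (b(I, w) = (6 + w) + 4 = 10 + w)
(b(-24, u(3, 7)) + 751)² = ((10 + 1) + 751)² = (11 + 751)² = 762² = 580644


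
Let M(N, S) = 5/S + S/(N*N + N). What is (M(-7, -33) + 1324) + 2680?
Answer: 1849415/462 ≈ 4003.1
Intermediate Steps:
M(N, S) = 5/S + S/(N + N**2) (M(N, S) = 5/S + S/(N**2 + N) = 5/S + S/(N + N**2))
(M(-7, -33) + 1324) + 2680 = (((-33)**2 + 5*(-7) + 5*(-7)**2)/(-7*(-33)*(1 - 7)) + 1324) + 2680 = (-1/7*(-1/33)*(1089 - 35 + 5*49)/(-6) + 1324) + 2680 = (-1/7*(-1/33)*(-1/6)*(1089 - 35 + 245) + 1324) + 2680 = (-1/7*(-1/33)*(-1/6)*1299 + 1324) + 2680 = (-433/462 + 1324) + 2680 = 611255/462 + 2680 = 1849415/462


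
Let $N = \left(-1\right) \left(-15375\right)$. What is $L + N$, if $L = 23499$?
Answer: $38874$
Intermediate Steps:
$N = 15375$
$L + N = 23499 + 15375 = 38874$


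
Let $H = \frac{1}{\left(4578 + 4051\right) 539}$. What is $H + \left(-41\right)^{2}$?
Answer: $\frac{7818383112}{4651031} \approx 1681.0$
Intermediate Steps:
$H = \frac{1}{4651031}$ ($H = \frac{1}{8629} \cdot \frac{1}{539} = \frac{1}{4651031} \approx 2.1501 \cdot 10^{-7}$)
$H + \left(-41\right)^{2} = \frac{1}{4651031} + \left(-41\right)^{2} = \frac{1}{4651031} + 1681 = \frac{7818383112}{4651031}$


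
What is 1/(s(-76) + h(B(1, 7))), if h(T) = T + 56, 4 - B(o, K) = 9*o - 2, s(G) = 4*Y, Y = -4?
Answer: 1/37 ≈ 0.027027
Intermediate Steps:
s(G) = -16 (s(G) = 4*(-4) = -16)
B(o, K) = 6 - 9*o (B(o, K) = 4 - (9*o - 2) = 4 - (-2 + 9*o) = 4 + (2 - 9*o) = 6 - 9*o)
h(T) = 56 + T
1/(s(-76) + h(B(1, 7))) = 1/(-16 + (56 + (6 - 9*1))) = 1/(-16 + (56 + (6 - 9))) = 1/(-16 + (56 - 3)) = 1/(-16 + 53) = 1/37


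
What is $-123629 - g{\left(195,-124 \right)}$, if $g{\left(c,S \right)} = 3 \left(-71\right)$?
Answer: $-123416$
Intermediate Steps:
$g{\left(c,S \right)} = -213$
$-123629 - g{\left(195,-124 \right)} = -123629 - -213 = -123629 + 213 = -123416$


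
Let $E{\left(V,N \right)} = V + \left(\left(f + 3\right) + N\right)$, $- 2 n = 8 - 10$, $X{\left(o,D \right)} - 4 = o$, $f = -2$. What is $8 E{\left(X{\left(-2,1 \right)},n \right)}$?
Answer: $32$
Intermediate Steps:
$X{\left(o,D \right)} = 4 + o$
$n = 1$ ($n = - \frac{8 - 10}{2} = \left(- \frac{1}{2}\right) \left(-2\right) = 1$)
$E{\left(V,N \right)} = 1 + N + V$ ($E{\left(V,N \right)} = V + \left(\left(-2 + 3\right) + N\right) = V + \left(1 + N\right) = 1 + N + V$)
$8 E{\left(X{\left(-2,1 \right)},n \right)} = 8 \left(1 + 1 + \left(4 - 2\right)\right) = 8 \left(1 + 1 + 2\right) = 8 \cdot 4 = 32$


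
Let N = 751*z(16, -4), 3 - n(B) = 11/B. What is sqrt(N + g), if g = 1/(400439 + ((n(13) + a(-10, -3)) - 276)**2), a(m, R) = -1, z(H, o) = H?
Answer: sqrt(19437914486041293570)/40220260 ≈ 109.62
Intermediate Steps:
n(B) = 3 - 11/B
N = 12016 (N = 751*16 = 12016)
g = 169/80440520 (g = 1/(400439 + (((3 - 11/13) - 1) - 276)**2) = 1/(400439 + ((28/13 - 1) - 276)**2) = 1/(400439 + (15/13 - 276)**2) = 1/(400439 + (-3573/13)**2) = 1/(400439 + 12766329/169) = 1/(80440520/169) = 169/80440520 ≈ 2.1009e-6)
sqrt(N + g) = sqrt(12016 + 169/80440520) = sqrt(966573288489/80440520) = sqrt(19437914486041293570)/40220260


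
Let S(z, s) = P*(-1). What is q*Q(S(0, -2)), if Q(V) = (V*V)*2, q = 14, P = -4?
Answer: 448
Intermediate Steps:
S(z, s) = 4 (S(z, s) = -4*(-1) = 4)
Q(V) = 2*V**2 (Q(V) = V**2*2 = 2*V**2)
q*Q(S(0, -2)) = 14*(2*4**2) = 14*(2*16) = 14*32 = 448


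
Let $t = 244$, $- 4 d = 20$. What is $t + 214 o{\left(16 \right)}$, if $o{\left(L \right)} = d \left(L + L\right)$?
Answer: $-33996$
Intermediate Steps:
$d = -5$ ($d = \left(- \frac{1}{4}\right) 20 = -5$)
$o{\left(L \right)} = - 10 L$ ($o{\left(L \right)} = - 5 \left(L + L\right) = - 5 \cdot 2 L = - 10 L$)
$t + 214 o{\left(16 \right)} = 244 + 214 \left(\left(-10\right) 16\right) = 244 + 214 \left(-160\right) = 244 - 34240 = -33996$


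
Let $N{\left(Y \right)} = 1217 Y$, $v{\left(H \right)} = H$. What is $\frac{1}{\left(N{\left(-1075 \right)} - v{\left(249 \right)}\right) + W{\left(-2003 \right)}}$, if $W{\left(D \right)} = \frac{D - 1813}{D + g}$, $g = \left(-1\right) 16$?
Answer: $- \frac{673}{880635380} \approx -7.6422 \cdot 10^{-7}$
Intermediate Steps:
$g = -16$
$W{\left(D \right)} = \frac{-1813 + D}{-16 + D}$ ($W{\left(D \right)} = \frac{D - 1813}{D - 16} = \frac{-1813 + D}{-16 + D}$)
$\frac{1}{\left(N{\left(-1075 \right)} - v{\left(249 \right)}\right) + W{\left(-2003 \right)}} = \frac{1}{\left(1217 \left(-1075\right) - 249\right) + \frac{-1813 - 2003}{-16 - 2003}} = \frac{1}{\left(-1308275 - 249\right) + \frac{1}{-2019} \left(-3816\right)} = \frac{1}{-1308524 - - \frac{1272}{673}} = \frac{1}{-1308524 + \frac{1272}{673}} = \frac{1}{- \frac{880635380}{673}} = - \frac{673}{880635380}$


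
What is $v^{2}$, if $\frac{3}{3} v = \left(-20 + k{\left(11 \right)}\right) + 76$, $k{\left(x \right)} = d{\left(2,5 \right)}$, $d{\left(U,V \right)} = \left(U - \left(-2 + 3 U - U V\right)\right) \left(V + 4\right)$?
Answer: $16384$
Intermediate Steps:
$d{\left(U,V \right)} = \left(4 + V\right) \left(2 - 2 U + U V\right)$ ($d{\left(U,V \right)} = \left(U - \left(-2 + 3 U - U V\right)\right) \left(4 + V\right) = \left(U + \left(2 - 3 U + U V\right)\right) \left(4 + V\right) = \left(2 - 2 U + U V\right) \left(4 + V\right) = \left(4 + V\right) \left(2 - 2 U + U V\right)$)
$k{\left(x \right)} = 72$ ($k{\left(x \right)} = 8 - 16 + 2 \cdot 5 + 2 \cdot 5^{2} + 2 \cdot 2 \cdot 5 = 8 - 16 + 10 + 2 \cdot 25 + 20 = 8 - 16 + 10 + 50 + 20 = 72$)
$v = 128$ ($v = \left(-20 + 72\right) + 76 = 52 + 76 = 128$)
$v^{2} = 128^{2} = 16384$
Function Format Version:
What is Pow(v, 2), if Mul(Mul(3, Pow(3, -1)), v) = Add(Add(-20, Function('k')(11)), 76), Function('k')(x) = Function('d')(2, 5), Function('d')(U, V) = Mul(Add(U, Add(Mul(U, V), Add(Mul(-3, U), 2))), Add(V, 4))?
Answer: 16384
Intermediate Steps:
Function('d')(U, V) = Mul(Add(4, V), Add(2, Mul(-2, U), Mul(U, V))) (Function('d')(U, V) = Mul(Add(U, Add(Mul(U, V), Add(2, Mul(-3, U)))), Add(4, V)) = Mul(Add(U, Add(2, Mul(-3, U), Mul(U, V))), Add(4, V)) = Mul(Add(2, Mul(-2, U), Mul(U, V)), Add(4, V)) = Mul(Add(4, V), Add(2, Mul(-2, U), Mul(U, V))))
Function('k')(x) = 72 (Function('k')(x) = Add(8, Mul(-8, 2), Mul(2, 5), Mul(2, Pow(5, 2)), Mul(2, 2, 5)) = Add(8, -16, 10, Mul(2, 25), 20) = Add(8, -16, 10, 50, 20) = 72)
v = 128 (v = Add(Add(-20, 72), 76) = Add(52, 76) = 128)
Pow(v, 2) = Pow(128, 2) = 16384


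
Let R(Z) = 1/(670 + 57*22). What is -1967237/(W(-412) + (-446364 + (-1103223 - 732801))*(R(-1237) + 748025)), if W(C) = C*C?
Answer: 946240997/821203178383433 ≈ 1.1523e-6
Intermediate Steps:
R(Z) = 1/1924 (R(Z) = 1/(670 + 1254) = 1/1924)
W(C) = C**2
-1967237/(W(-412) + (-446364 + (-1103223 - 732801))*(R(-1237) + 748025)) = -1967237/((-412)**2 + (-446364 + (-1103223 - 732801))*(1/1924 + 748025)) = -1967237/(169744 + (-446364 - 1836024)*(1439200101/1924)) = -1967237/(169744 - 2282388*1439200101/1924) = -1967237/(169744 - 821203260030297/481) = -1967237/(-821203178383433/481) = -1967237*(-481/821203178383433) = 946240997/821203178383433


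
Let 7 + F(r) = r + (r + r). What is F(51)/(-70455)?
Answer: -146/70455 ≈ -0.0020722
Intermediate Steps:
F(r) = -7 + 3*r (F(r) = -7 + (r + (r + r)) = -7 + (r + 2*r) = -7 + 3*r)
F(51)/(-70455) = (-7 + 3*51)/(-70455) = (-7 + 153)*(-1/70455) = 146*(-1/70455) = -146/70455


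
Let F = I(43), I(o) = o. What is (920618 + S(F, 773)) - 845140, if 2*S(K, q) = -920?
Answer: 75018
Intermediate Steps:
F = 43
S(K, q) = -460 (S(K, q) = (½)*(-920) = -460)
(920618 + S(F, 773)) - 845140 = (920618 - 460) - 845140 = 920158 - 845140 = 75018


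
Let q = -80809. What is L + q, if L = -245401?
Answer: -326210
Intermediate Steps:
L + q = -245401 - 80809 = -326210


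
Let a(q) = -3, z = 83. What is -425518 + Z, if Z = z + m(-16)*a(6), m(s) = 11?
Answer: -425468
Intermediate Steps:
Z = 50 (Z = 83 + 11*(-3) = 83 - 33 = 50)
-425518 + Z = -425518 + 50 = -425468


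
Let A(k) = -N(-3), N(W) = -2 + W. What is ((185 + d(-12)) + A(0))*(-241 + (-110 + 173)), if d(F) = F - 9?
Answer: -30082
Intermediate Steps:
d(F) = -9 + F
A(k) = 5 (A(k) = -(-2 - 3) = -1*(-5) = 5)
((185 + d(-12)) + A(0))*(-241 + (-110 + 173)) = ((185 + (-9 - 12)) + 5)*(-241 + (-110 + 173)) = ((185 - 21) + 5)*(-241 + 63) = (164 + 5)*(-178) = 169*(-178) = -30082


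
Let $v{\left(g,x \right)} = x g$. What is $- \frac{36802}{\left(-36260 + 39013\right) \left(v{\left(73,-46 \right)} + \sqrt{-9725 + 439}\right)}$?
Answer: $\frac{61790558}{15534421925} + \frac{18401 i \sqrt{9286}}{15534421925} \approx 0.0039777 + 0.00011415 i$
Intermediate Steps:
$v{\left(g,x \right)} = g x$
$- \frac{36802}{\left(-36260 + 39013\right) \left(v{\left(73,-46 \right)} + \sqrt{-9725 + 439}\right)} = - \frac{36802}{\left(-36260 + 39013\right) \left(73 \left(-46\right) + \sqrt{-9725 + 439}\right)} = - \frac{36802}{2753 \left(-3358 + \sqrt{-9286}\right)} = - \frac{36802}{2753 \left(-3358 + i \sqrt{9286}\right)} = - \frac{36802}{-9244574 + 2753 i \sqrt{9286}}$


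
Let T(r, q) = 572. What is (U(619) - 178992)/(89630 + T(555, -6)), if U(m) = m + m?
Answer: -88877/45101 ≈ -1.9706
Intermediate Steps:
U(m) = 2*m
(U(619) - 178992)/(89630 + T(555, -6)) = (2*619 - 178992)/(89630 + 572) = (1238 - 178992)/90202 = -177754*1/90202 = -88877/45101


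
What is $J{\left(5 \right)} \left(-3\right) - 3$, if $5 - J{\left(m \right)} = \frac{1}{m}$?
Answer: $- \frac{87}{5} \approx -17.4$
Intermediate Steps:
$J{\left(m \right)} = 5 - \frac{1}{m}$
$J{\left(5 \right)} \left(-3\right) - 3 = \left(5 - \frac{1}{5}\right) \left(-3\right) - 3 = \frac{24}{5} \left(-3\right) - 3 = - \frac{72}{5} - 3 = - \frac{87}{5}$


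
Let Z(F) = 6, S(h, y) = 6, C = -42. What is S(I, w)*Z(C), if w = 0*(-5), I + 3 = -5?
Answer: 36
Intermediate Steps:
I = -8 (I = -3 - 5 = -8)
w = 0
S(I, w)*Z(C) = 6*6 = 36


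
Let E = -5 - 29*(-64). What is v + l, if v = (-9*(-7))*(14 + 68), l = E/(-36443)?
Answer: 188262687/36443 ≈ 5165.9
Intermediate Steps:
E = 1851 (E = -5 + 1856 = 1851)
l = -1851/36443 (l = 1851/(-36443) = 1851*(-1/36443) = -1851/36443 ≈ -0.050792)
v = 5166 (v = 63*82 = 5166)
v + l = 5166 - 1851/36443 = 188262687/36443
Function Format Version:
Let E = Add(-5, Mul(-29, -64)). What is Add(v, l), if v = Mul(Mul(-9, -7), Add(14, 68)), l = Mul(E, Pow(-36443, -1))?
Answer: Rational(188262687, 36443) ≈ 5165.9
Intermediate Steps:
E = 1851 (E = Add(-5, 1856) = 1851)
l = Rational(-1851, 36443) (l = Mul(1851, Pow(-36443, -1)) = Mul(1851, Rational(-1, 36443)) = Rational(-1851, 36443) ≈ -0.050792)
v = 5166 (v = Mul(63, 82) = 5166)
Add(v, l) = Add(5166, Rational(-1851, 36443)) = Rational(188262687, 36443)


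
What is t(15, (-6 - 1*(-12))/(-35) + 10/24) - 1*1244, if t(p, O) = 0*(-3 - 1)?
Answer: -1244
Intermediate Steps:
t(p, O) = 0 (t(p, O) = 0*(-4) = 0)
t(15, (-6 - 1*(-12))/(-35) + 10/24) - 1*1244 = 0 - 1*1244 = 0 - 1244 = -1244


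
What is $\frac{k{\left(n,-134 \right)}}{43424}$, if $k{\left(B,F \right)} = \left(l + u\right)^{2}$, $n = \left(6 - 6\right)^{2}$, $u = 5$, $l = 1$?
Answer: $\frac{9}{10856} \approx 0.00082903$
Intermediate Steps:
$n = 0$ ($n = 0^{2} = 0$)
$k{\left(B,F \right)} = 36$ ($k{\left(B,F \right)} = \left(1 + 5\right)^{2} = 6^{2} = 36$)
$\frac{k{\left(n,-134 \right)}}{43424} = \frac{36}{43424} = 36 \cdot \frac{1}{43424} = \frac{9}{10856}$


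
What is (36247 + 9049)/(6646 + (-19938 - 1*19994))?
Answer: -22648/16643 ≈ -1.3608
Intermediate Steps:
(36247 + 9049)/(6646 + (-19938 - 1*19994)) = 45296/(6646 + (-19938 - 19994)) = 45296/(6646 - 39932) = 45296/(-33286) = 45296*(-1/33286) = -22648/16643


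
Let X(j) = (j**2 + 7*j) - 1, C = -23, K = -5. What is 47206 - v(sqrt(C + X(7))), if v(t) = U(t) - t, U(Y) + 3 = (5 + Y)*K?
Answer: 47234 + 6*sqrt(74) ≈ 47286.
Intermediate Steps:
X(j) = -1 + j**2 + 7*j
U(Y) = -28 - 5*Y (U(Y) = -3 + (5 + Y)*(-5) = -3 + (-25 - 5*Y) = -28 - 5*Y)
v(t) = -28 - 6*t (v(t) = (-28 - 5*t) - t = -28 - 6*t)
47206 - v(sqrt(C + X(7))) = 47206 - (-28 - 6*sqrt(-23 + (-1 + 7**2 + 7*7))) = 47206 - (-28 - 6*sqrt(-23 + (-1 + 49 + 49))) = 47206 - (-28 - 6*sqrt(-23 + 97)) = 47206 - (-28 - 6*sqrt(74)) = 47206 + (28 + 6*sqrt(74)) = 47234 + 6*sqrt(74)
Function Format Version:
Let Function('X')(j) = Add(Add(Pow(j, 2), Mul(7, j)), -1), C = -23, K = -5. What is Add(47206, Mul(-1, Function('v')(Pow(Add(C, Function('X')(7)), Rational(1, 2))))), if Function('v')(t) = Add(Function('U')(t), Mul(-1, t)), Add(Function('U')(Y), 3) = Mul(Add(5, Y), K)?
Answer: Add(47234, Mul(6, Pow(74, Rational(1, 2)))) ≈ 47286.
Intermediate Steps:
Function('X')(j) = Add(-1, Pow(j, 2), Mul(7, j))
Function('U')(Y) = Add(-28, Mul(-5, Y)) (Function('U')(Y) = Add(-3, Mul(Add(5, Y), -5)) = Add(-3, Add(-25, Mul(-5, Y))) = Add(-28, Mul(-5, Y)))
Function('v')(t) = Add(-28, Mul(-6, t)) (Function('v')(t) = Add(Add(-28, Mul(-5, t)), Mul(-1, t)) = Add(-28, Mul(-6, t)))
Add(47206, Mul(-1, Function('v')(Pow(Add(C, Function('X')(7)), Rational(1, 2))))) = Add(47206, Mul(-1, Add(-28, Mul(-6, Pow(Add(-23, Add(-1, Pow(7, 2), Mul(7, 7))), Rational(1, 2)))))) = Add(47206, Mul(-1, Add(-28, Mul(-6, Pow(Add(-23, Add(-1, 49, 49)), Rational(1, 2)))))) = Add(47206, Mul(-1, Add(-28, Mul(-6, Pow(Add(-23, 97), Rational(1, 2)))))) = Add(47206, Mul(-1, Add(-28, Mul(-6, Pow(74, Rational(1, 2)))))) = Add(47206, Add(28, Mul(6, Pow(74, Rational(1, 2))))) = Add(47234, Mul(6, Pow(74, Rational(1, 2))))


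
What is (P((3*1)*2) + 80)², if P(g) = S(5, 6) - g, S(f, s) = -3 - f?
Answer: 4356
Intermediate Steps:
P(g) = -8 - g (P(g) = (-3 - 1*5) - g = (-3 - 5) - g = -8 - g)
(P((3*1)*2) + 80)² = ((-8 - 3*1*2) + 80)² = ((-8 - 3*2) + 80)² = ((-8 - 1*6) + 80)² = ((-8 - 6) + 80)² = (-14 + 80)² = 66² = 4356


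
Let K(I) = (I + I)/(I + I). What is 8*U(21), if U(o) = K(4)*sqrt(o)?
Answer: 8*sqrt(21) ≈ 36.661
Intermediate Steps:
K(I) = 1 (K(I) = (2*I)/((2*I)) = (2*I)*(1/(2*I)) = 1)
U(o) = sqrt(o) (U(o) = 1*sqrt(o) = sqrt(o))
8*U(21) = 8*sqrt(21)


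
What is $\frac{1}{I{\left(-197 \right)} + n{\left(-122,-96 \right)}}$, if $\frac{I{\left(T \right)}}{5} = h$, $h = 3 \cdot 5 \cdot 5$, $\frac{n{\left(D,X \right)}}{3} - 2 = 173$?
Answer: $\frac{1}{900} \approx 0.0011111$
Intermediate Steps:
$n{\left(D,X \right)} = 525$ ($n{\left(D,X \right)} = 6 + 3 \cdot 173 = 6 + 519 = 525$)
$h = 75$ ($h = 15 \cdot 5 = 75$)
$I{\left(T \right)} = 375$ ($I{\left(T \right)} = 5 \cdot 75 = 375$)
$\frac{1}{I{\left(-197 \right)} + n{\left(-122,-96 \right)}} = \frac{1}{375 + 525} = \frac{1}{900}$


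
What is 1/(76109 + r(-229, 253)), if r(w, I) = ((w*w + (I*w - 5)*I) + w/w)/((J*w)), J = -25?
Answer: 5725/421117141 ≈ 1.3595e-5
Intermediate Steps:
r(w, I) = -(1 + w² + I*(-5 + I*w))/(25*w) (r(w, I) = ((w*w + (I*w - 5)*I) + w/w)/((-25*w)) = ((w² + (-5 + I*w)*I) + 1)*(-1/(25*w)) = ((w² + I*(-5 + I*w)) + 1)*(-1/(25*w)) = (1 + w² + I*(-5 + I*w))*(-1/(25*w)) = -(1 + w² + I*(-5 + I*w))/(25*w))
1/(76109 + r(-229, 253)) = 1/(76109 + (1/25)*(-1 + 5*253 - 1*(-229)*(-229 + 253²))/(-229)) = 1/(76109 + (1/25)*(-1/229)*(-1 + 1265 - 1*(-229)*(-229 + 64009))) = 1/(76109 + (1/25)*(-1/229)*(-1 + 1265 - 1*(-229)*63780)) = 1/(76109 + (1/25)*(-1/229)*(-1 + 1265 + 14605620)) = 1/(76109 + (1/25)*(-1/229)*14606884) = 1/(76109 - 14606884/5725) = 1/(421117141/5725) = 5725/421117141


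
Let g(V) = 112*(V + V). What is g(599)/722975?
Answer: 134176/722975 ≈ 0.18559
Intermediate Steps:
g(V) = 224*V (g(V) = 112*(2*V) = 224*V)
g(599)/722975 = (224*599)/722975 = 134176*(1/722975) = 134176/722975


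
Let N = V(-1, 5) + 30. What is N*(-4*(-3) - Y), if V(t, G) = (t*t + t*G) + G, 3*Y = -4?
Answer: 1240/3 ≈ 413.33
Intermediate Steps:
Y = -4/3 (Y = (1/3)*(-4) = -4/3 ≈ -1.3333)
V(t, G) = G + t**2 + G*t (V(t, G) = (t**2 + G*t) + G = G + t**2 + G*t)
N = 31 (N = (5 + (-1)**2 + 5*(-1)) + 30 = (5 + 1 - 5) + 30 = 1 + 30 = 31)
N*(-4*(-3) - Y) = 31*(-4*(-3) - 1*(-4/3)) = 31*(12 + 4/3) = 31*(40/3) = 1240/3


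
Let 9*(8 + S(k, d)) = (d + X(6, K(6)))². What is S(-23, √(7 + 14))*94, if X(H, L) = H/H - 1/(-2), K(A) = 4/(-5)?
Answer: -3055/6 + 94*√21/3 ≈ -365.58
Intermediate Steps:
K(A) = -⅘ (K(A) = 4*(-⅕) = -⅘)
X(H, L) = 3/2 (X(H, L) = 1 - 1*(-½) = 1 + ½ = 3/2)
S(k, d) = -8 + (3/2 + d)²/9 (S(k, d) = -8 + (d + 3/2)²/9 = -8 + (3/2 + d)²/9)
S(-23, √(7 + 14))*94 = (-8 + (3 + 2*√(7 + 14))²/36)*94 = (-8 + (3 + 2*√21)²/36)*94 = -752 + 47*(3 + 2*√21)²/18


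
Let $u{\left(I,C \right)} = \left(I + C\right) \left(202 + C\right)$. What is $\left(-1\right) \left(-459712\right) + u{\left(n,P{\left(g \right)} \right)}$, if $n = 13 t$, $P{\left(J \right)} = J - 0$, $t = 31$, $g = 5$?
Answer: $544168$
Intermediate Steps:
$P{\left(J \right)} = J$ ($P{\left(J \right)} = J + 0 = J$)
$n = 403$ ($n = 13 \cdot 31 = 403$)
$u{\left(I,C \right)} = \left(202 + C\right) \left(C + I\right)$ ($u{\left(I,C \right)} = \left(C + I\right) \left(202 + C\right) = \left(202 + C\right) \left(C + I\right)$)
$\left(-1\right) \left(-459712\right) + u{\left(n,P{\left(g \right)} \right)} = \left(-1\right) \left(-459712\right) + \left(5^{2} + 202 \cdot 5 + 202 \cdot 403 + 5 \cdot 403\right) = 459712 + \left(25 + 1010 + 81406 + 2015\right) = 459712 + 84456 = 544168$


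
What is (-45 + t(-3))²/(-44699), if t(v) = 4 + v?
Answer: -1936/44699 ≈ -0.043312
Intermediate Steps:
(-45 + t(-3))²/(-44699) = (-45 + (4 - 3))²/(-44699) = (-45 + 1)²*(-1/44699) = (-44)²*(-1/44699) = 1936*(-1/44699) = -1936/44699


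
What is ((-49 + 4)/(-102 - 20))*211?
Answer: 9495/122 ≈ 77.828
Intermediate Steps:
((-49 + 4)/(-102 - 20))*211 = -45/(-122)*211 = -45*(-1/122)*211 = (45/122)*211 = 9495/122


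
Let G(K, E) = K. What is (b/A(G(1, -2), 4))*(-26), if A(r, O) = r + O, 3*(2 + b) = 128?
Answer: -3172/15 ≈ -211.47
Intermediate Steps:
b = 122/3 (b = -2 + (⅓)*128 = -2 + 128/3 = 122/3 ≈ 40.667)
A(r, O) = O + r
(b/A(G(1, -2), 4))*(-26) = (122/(3*(4 + 1)))*(-26) = ((122/3)/5)*(-26) = ((122/3)*(⅕))*(-26) = (122/15)*(-26) = -3172/15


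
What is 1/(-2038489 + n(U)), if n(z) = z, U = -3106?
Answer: -1/2041595 ≈ -4.8981e-7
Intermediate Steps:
1/(-2038489 + n(U)) = 1/(-2038489 - 3106) = 1/(-2041595) = -1/2041595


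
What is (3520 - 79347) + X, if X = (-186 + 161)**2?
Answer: -75202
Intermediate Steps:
X = 625 (X = (-25)**2 = 625)
(3520 - 79347) + X = (3520 - 79347) + 625 = -75827 + 625 = -75202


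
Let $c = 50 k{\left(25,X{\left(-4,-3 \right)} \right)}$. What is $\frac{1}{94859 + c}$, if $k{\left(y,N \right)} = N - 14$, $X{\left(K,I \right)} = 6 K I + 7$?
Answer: $\frac{1}{98109} \approx 1.0193 \cdot 10^{-5}$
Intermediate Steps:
$X{\left(K,I \right)} = 7 + 6 I K$ ($X{\left(K,I \right)} = 6 I K + 7 = 7 + 6 I K$)
$k{\left(y,N \right)} = -14 + N$
$c = 3250$ ($c = 50 \left(-14 + \left(7 + 6 \left(-3\right) \left(-4\right)\right)\right) = 50 \left(-14 + \left(7 + 72\right)\right) = 50 \left(-14 + 79\right) = 50 \cdot 65 = 3250$)
$\frac{1}{94859 + c} = \frac{1}{94859 + 3250} = \frac{1}{98109}$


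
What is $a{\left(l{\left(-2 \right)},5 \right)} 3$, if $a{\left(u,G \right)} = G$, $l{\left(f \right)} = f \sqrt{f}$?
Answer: $15$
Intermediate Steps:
$l{\left(f \right)} = f^{\frac{3}{2}}$
$a{\left(l{\left(-2 \right)},5 \right)} 3 = 5 \cdot 3 = 15$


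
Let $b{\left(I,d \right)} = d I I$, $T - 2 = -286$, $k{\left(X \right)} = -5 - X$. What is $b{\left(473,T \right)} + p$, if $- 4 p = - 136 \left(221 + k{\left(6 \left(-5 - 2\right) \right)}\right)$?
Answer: $-63530264$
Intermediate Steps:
$T = -284$ ($T = 2 - 286 = -284$)
$b{\left(I,d \right)} = d I^{2}$ ($b{\left(I,d \right)} = I d I = d I^{2}$)
$p = 8772$ ($p = - \frac{\left(-136\right) \left(221 - \left(5 + 6 \left(-5 - 2\right)\right)\right)}{4} = - \frac{\left(-136\right) \left(221 - \left(5 + 6 \left(-7\right)\right)\right)}{4} = - \frac{\left(-136\right) \left(221 - -37\right)}{4} = - \frac{\left(-136\right) \left(221 + \left(-5 + 42\right)\right)}{4} = - \frac{\left(-136\right) \left(221 + 37\right)}{4} = - \frac{\left(-136\right) 258}{4} = \left(- \frac{1}{4}\right) \left(-35088\right) = 8772$)
$b{\left(473,T \right)} + p = - 284 \cdot 473^{2} + 8772 = \left(-284\right) 223729 + 8772 = -63539036 + 8772 = -63530264$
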